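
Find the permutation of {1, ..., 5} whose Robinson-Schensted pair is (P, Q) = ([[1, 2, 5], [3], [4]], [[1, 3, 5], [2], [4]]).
4 1 3 2 5

Reverse the RSK construction: for i from n down to 1, find the cell of Q containing i, remove the entry at that cell from P, and reverse-bump it up through P; the value ejected from row 1 is w(i).

Step i=5: Q has 5 at row 1, column 3; remove that cell from P, ejecting 5. So w(5) = 5. P is now [[1, 2], [3], [4]].
Step i=4: Q has 4 at row 3, column 1; remove 4 from row 3 of P and reverse-bump: 4 enters row 2 and ejects 3; 3 enters row 1 and ejects 2. So w(4) = 2. P is now [[1, 3], [4]].
Step i=3: Q has 3 at row 1, column 2; remove that cell from P, ejecting 3. So w(3) = 3. P is now [[1], [4]].
Step i=2: Q has 2 at row 2, column 1; remove 4 from row 2 of P and reverse-bump: 4 enters row 1 and ejects 1. So w(2) = 1. P is now [[4]].
Step i=1: Q has 1 at row 1, column 1; remove that cell from P, ejecting 4. So w(1) = 4. P is now [].

So w = 4 1 3 2 5.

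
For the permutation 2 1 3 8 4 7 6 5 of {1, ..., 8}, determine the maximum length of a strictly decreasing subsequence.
4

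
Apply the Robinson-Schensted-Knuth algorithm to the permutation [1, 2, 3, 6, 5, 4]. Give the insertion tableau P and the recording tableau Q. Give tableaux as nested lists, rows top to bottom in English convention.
P = [[1, 2, 3, 4], [5], [6]], Q = [[1, 2, 3, 4], [5], [6]]

Insert each entry of the permutation into P by Schensted row insertion, recording in Q the position of each new cell.

After inserting 1: P = [[1]].
After inserting 2: P = [[1, 2]].
After inserting 3: P = [[1, 2, 3]].
After inserting 6: P = [[1, 2, 3, 6]].
After inserting 5: P = [[1, 2, 3, 5], [6]].
After inserting 4: P = [[1, 2, 3, 4], [5], [6]].

So P = [[1, 2, 3, 4], [5], [6]], Q = [[1, 2, 3, 4], [5], [6]].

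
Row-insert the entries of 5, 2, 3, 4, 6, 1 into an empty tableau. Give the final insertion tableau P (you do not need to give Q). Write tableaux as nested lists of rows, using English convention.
P = [[1, 3, 4, 6], [2], [5]]

Insert 5: appended to row 1. P = [[5]].
Insert 2: 2 bumps 5 from row 1; 5 starts row 2. P = [[2], [5]].
Insert 3: appended to row 1. P = [[2, 3], [5]].
Insert 4: appended to row 1. P = [[2, 3, 4], [5]].
Insert 6: appended to row 1. P = [[2, 3, 4, 6], [5]].
Insert 1: 1 bumps 2 from row 1; 2 bumps 5 from row 2; 5 starts row 3. P = [[1, 3, 4, 6], [2], [5]].

So P = [[1, 3, 4, 6], [2], [5]].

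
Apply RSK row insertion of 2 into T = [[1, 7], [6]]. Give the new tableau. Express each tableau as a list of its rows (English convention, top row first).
[[1, 2], [6, 7]]

In row 1, 2 replaces 7 (the leftmost entry greater than 2); 7 is bumped to row 2. 7 is appended to row 2. The new tableau is [[1, 2], [6, 7]].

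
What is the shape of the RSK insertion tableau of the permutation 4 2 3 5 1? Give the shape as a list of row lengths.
[3, 1, 1]

Row-insert each entry into an empty tableau.

After inserting 4: P = [[4]].
After inserting 2: P = [[2], [4]].
After inserting 3: P = [[2, 3], [4]].
After inserting 5: P = [[2, 3, 5], [4]].
After inserting 1: P = [[1, 3, 5], [2], [4]].

The final insertion tableau P = [[1, 3, 5], [2], [4]] has shape [3, 1, 1].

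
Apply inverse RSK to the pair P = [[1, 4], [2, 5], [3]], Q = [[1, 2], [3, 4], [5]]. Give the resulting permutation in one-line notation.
Reverse the RSK construction: for i from n down to 1, find the cell of Q containing i, remove the entry at that cell from P, and reverse-bump it up through P; the value ejected from row 1 is w(i).

Step i=5: Q has 5 at row 3, column 1; remove 3 from row 3 of P and reverse-bump: 3 enters row 2 and ejects 2; 2 enters row 1 and ejects 1. So w(5) = 1. P is now [[2, 4], [3, 5]].
Step i=4: Q has 4 at row 2, column 2; remove 5 from row 2 of P and reverse-bump: 5 enters row 1 and ejects 4. So w(4) = 4. P is now [[2, 5], [3]].
Step i=3: Q has 3 at row 2, column 1; remove 3 from row 2 of P and reverse-bump: 3 enters row 1 and ejects 2. So w(3) = 2. P is now [[3, 5]].
Step i=2: Q has 2 at row 1, column 2; remove that cell from P, ejecting 5. So w(2) = 5. P is now [[3]].
Step i=1: Q has 1 at row 1, column 1; remove that cell from P, ejecting 3. So w(1) = 3. P is now [].

So w = 3 5 2 4 1.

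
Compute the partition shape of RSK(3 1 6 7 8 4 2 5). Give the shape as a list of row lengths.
RSK row insertion gives P = [[1, 2, 5, 8], [3, 4, 7], [6]], which has shape [4, 3, 1].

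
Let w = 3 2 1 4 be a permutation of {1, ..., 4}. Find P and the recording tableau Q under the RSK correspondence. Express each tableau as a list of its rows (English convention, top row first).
Insert each entry of the permutation into P by Schensted row insertion, recording in Q the position of each new cell.

After inserting 3: P = [[3]].
After inserting 2: P = [[2], [3]].
After inserting 1: P = [[1], [2], [3]].
After inserting 4: P = [[1, 4], [2], [3]].

So P = [[1, 4], [2], [3]], Q = [[1, 4], [2], [3]].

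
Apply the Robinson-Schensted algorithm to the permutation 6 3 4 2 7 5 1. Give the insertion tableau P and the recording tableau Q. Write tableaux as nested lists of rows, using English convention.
P = [[1, 4, 5], [2, 7], [3], [6]], Q = [[1, 3, 5], [2, 6], [4], [7]]

Insert each entry of the permutation into P by Schensted row insertion, recording in Q the position of each new cell.

Insert 6: appended to row 1. P = [[6]].
Insert 3: 3 bumps 6 from row 1; 6 starts row 2. P = [[3], [6]].
Insert 4: appended to row 1. P = [[3, 4], [6]].
Insert 2: 2 bumps 3 from row 1; 3 bumps 6 from row 2; 6 starts row 3. P = [[2, 4], [3], [6]].
Insert 7: appended to row 1. P = [[2, 4, 7], [3], [6]].
Insert 5: 5 bumps 7 from row 1; 7 appends to row 2. P = [[2, 4, 5], [3, 7], [6]].
Insert 1: 1 bumps 2 from row 1; 2 bumps 3 from row 2; 3 bumps 6 from row 3; 6 starts row 4. P = [[1, 4, 5], [2, 7], [3], [6]].

So P = [[1, 4, 5], [2, 7], [3], [6]], Q = [[1, 3, 5], [2, 6], [4], [7]].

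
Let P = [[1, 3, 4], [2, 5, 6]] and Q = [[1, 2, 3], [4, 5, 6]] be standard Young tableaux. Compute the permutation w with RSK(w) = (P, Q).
Reverse the RSK construction: for i from n down to 1, find the cell of Q containing i, remove the entry at that cell from P, and reverse-bump it up through P; the value ejected from row 1 is w(i).

Step i=6: Q has 6 at row 2, column 3; remove 6 from row 2 of P and reverse-bump: 6 enters row 1 and ejects 4. So w(6) = 4. P is now [[1, 3, 6], [2, 5]].
Step i=5: Q has 5 at row 2, column 2; remove 5 from row 2 of P and reverse-bump: 5 enters row 1 and ejects 3. So w(5) = 3. P is now [[1, 5, 6], [2]].
Step i=4: Q has 4 at row 2, column 1; remove 2 from row 2 of P and reverse-bump: 2 enters row 1 and ejects 1. So w(4) = 1. P is now [[2, 5, 6]].
Step i=3: Q has 3 at row 1, column 3; remove that cell from P, ejecting 6. So w(3) = 6. P is now [[2, 5]].
Step i=2: Q has 2 at row 1, column 2; remove that cell from P, ejecting 5. So w(2) = 5. P is now [[2]].
Step i=1: Q has 1 at row 1, column 1; remove that cell from P, ejecting 2. So w(1) = 2. P is now [].

So w = 2 5 6 1 3 4.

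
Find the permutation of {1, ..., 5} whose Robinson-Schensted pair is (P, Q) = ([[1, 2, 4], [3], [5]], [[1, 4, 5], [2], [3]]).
Reverse RSK: for i = n, n-1, ..., 1, locate i in Q, remove the corresponding corner cell from P, and reverse-bump its entry up through P; the value ejected from row 1 is w(i).

So w = 5 3 1 2 4.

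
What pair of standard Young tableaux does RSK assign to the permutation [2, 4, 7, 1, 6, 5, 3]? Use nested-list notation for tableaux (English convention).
P = [[1, 3, 5], [2, 4], [6], [7]], Q = [[1, 2, 3], [4, 5], [6], [7]]

Insert each entry of the permutation into P by Schensted row insertion, recording in Q the position of each new cell.

Insert 2: appended to row 1. P = [[2]].
Insert 4: appended to row 1. P = [[2, 4]].
Insert 7: appended to row 1. P = [[2, 4, 7]].
Insert 1: 1 bumps 2 from row 1; 2 starts row 2. P = [[1, 4, 7], [2]].
Insert 6: 6 bumps 7 from row 1; 7 appends to row 2. P = [[1, 4, 6], [2, 7]].
Insert 5: 5 bumps 6 from row 1; 6 bumps 7 from row 2; 7 starts row 3. P = [[1, 4, 5], [2, 6], [7]].
Insert 3: 3 bumps 4 from row 1; 4 bumps 6 from row 2; 6 bumps 7 from row 3; 7 starts row 4. P = [[1, 3, 5], [2, 4], [6], [7]].

So P = [[1, 3, 5], [2, 4], [6], [7]], Q = [[1, 2, 3], [4, 5], [6], [7]].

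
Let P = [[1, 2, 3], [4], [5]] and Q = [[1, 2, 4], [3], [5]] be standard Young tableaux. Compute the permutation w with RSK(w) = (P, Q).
Reverse the RSK construction: for i from n down to 1, find the cell of Q containing i, remove the entry at that cell from P, and reverse-bump it up through P; the value ejected from row 1 is w(i).

Step i=5: Q has 5 at row 3, column 1; remove 5 from row 3 of P and reverse-bump: 5 enters row 2 and ejects 4; 4 enters row 1 and ejects 3. So w(5) = 3. P is now [[1, 2, 4], [5]].
Step i=4: Q has 4 at row 1, column 3; remove that cell from P, ejecting 4. So w(4) = 4. P is now [[1, 2], [5]].
Step i=3: Q has 3 at row 2, column 1; remove 5 from row 2 of P and reverse-bump: 5 enters row 1 and ejects 2. So w(3) = 2. P is now [[1, 5]].
Step i=2: Q has 2 at row 1, column 2; remove that cell from P, ejecting 5. So w(2) = 5. P is now [[1]].
Step i=1: Q has 1 at row 1, column 1; remove that cell from P, ejecting 1. So w(1) = 1. P is now [].

So w = 1 5 2 4 3.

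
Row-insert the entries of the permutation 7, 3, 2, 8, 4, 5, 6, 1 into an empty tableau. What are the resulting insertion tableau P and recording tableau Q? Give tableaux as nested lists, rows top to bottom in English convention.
Insert each entry of the permutation into P by Schensted row insertion, recording in Q the position of each new cell.

Insert 7: appended to row 1. P = [[7]], Q = [[1]].
Insert 3: 3 bumps 7 from row 1; 7 starts row 2. P = [[3], [7]], Q = [[1], [2]].
Insert 2: 2 bumps 3 from row 1; 3 bumps 7 from row 2; 7 starts row 3. P = [[2], [3], [7]], Q = [[1], [2], [3]].
Insert 8: appended to row 1. P = [[2, 8], [3], [7]], Q = [[1, 4], [2], [3]].
Insert 4: 4 bumps 8 from row 1; 8 appends to row 2. P = [[2, 4], [3, 8], [7]], Q = [[1, 4], [2, 5], [3]].
Insert 5: appended to row 1. P = [[2, 4, 5], [3, 8], [7]], Q = [[1, 4, 6], [2, 5], [3]].
Insert 6: appended to row 1. P = [[2, 4, 5, 6], [3, 8], [7]], Q = [[1, 4, 6, 7], [2, 5], [3]].
Insert 1: 1 bumps 2 from row 1; 2 bumps 3 from row 2; 3 bumps 7 from row 3; 7 starts row 4. P = [[1, 4, 5, 6], [2, 8], [3], [7]], Q = [[1, 4, 6, 7], [2, 5], [3], [8]].

So P = [[1, 4, 5, 6], [2, 8], [3], [7]], Q = [[1, 4, 6, 7], [2, 5], [3], [8]].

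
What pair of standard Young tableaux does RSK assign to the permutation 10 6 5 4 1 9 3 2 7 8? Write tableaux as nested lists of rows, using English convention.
Insert each entry of the permutation into P by Schensted row insertion, recording in Q the position of each new cell.

Insert 10: appended to row 1. P = [[10]].
Insert 6: 6 bumps 10 from row 1; 10 starts row 2. P = [[6], [10]].
Insert 5: 5 bumps 6 from row 1; 6 bumps 10 from row 2; 10 starts row 3. P = [[5], [6], [10]].
Insert 4: 4 bumps 5 from row 1; 5 bumps 6 from row 2; 6 bumps 10 from row 3; 10 starts row 4. P = [[4], [5], [6], [10]].
Insert 1: 1 bumps 4 from row 1; 4 bumps 5 from row 2; 5 bumps 6 from row 3; 6 bumps 10 from row 4; 10 starts row 5. P = [[1], [4], [5], [6], [10]].
Insert 9: appended to row 1. P = [[1, 9], [4], [5], [6], [10]].
Insert 3: 3 bumps 9 from row 1; 9 appends to row 2. P = [[1, 3], [4, 9], [5], [6], [10]].
Insert 2: 2 bumps 3 from row 1; 3 bumps 4 from row 2; 4 bumps 5 from row 3; 5 bumps 6 from row 4; 6 bumps 10 from row 5; 10 starts row 6. P = [[1, 2], [3, 9], [4], [5], [6], [10]].
Insert 7: appended to row 1. P = [[1, 2, 7], [3, 9], [4], [5], [6], [10]].
Insert 8: appended to row 1. P = [[1, 2, 7, 8], [3, 9], [4], [5], [6], [10]].

So P = [[1, 2, 7, 8], [3, 9], [4], [5], [6], [10]], Q = [[1, 6, 9, 10], [2, 7], [3], [4], [5], [8]].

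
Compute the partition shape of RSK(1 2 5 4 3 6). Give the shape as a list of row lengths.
[4, 1, 1]

Row-insert each entry into an empty tableau.

After inserting 1: P = [[1]].
After inserting 2: P = [[1, 2]].
After inserting 5: P = [[1, 2, 5]].
After inserting 4: P = [[1, 2, 4], [5]].
After inserting 3: P = [[1, 2, 3], [4], [5]].
After inserting 6: P = [[1, 2, 3, 6], [4], [5]].

The final insertion tableau P = [[1, 2, 3, 6], [4], [5]] has shape [4, 1, 1].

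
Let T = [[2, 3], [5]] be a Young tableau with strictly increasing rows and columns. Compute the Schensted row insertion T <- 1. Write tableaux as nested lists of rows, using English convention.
In row 1, 1 replaces 2 (the leftmost entry greater than 1); 2 is bumped to row 2. In row 2, 2 replaces 5 (the leftmost entry greater than 2); 5 is bumped to row 3. 5 starts a new row 3. The new tableau is [[1, 3], [2], [5]].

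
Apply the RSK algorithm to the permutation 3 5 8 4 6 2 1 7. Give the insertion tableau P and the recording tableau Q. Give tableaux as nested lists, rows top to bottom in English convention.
P = [[1, 4, 6, 7], [2, 8], [3], [5]], Q = [[1, 2, 3, 8], [4, 5], [6], [7]]

Insert each entry of the permutation into P by Schensted row insertion, recording in Q the position of each new cell.

Insert 3: appended to row 1. P = [[3]].
Insert 5: appended to row 1. P = [[3, 5]].
Insert 8: appended to row 1. P = [[3, 5, 8]].
Insert 4: 4 bumps 5 from row 1; 5 starts row 2. P = [[3, 4, 8], [5]].
Insert 6: 6 bumps 8 from row 1; 8 appends to row 2. P = [[3, 4, 6], [5, 8]].
Insert 2: 2 bumps 3 from row 1; 3 bumps 5 from row 2; 5 starts row 3. P = [[2, 4, 6], [3, 8], [5]].
Insert 1: 1 bumps 2 from row 1; 2 bumps 3 from row 2; 3 bumps 5 from row 3; 5 starts row 4. P = [[1, 4, 6], [2, 8], [3], [5]].
Insert 7: appended to row 1. P = [[1, 4, 6, 7], [2, 8], [3], [5]].

So P = [[1, 4, 6, 7], [2, 8], [3], [5]], Q = [[1, 2, 3, 8], [4, 5], [6], [7]].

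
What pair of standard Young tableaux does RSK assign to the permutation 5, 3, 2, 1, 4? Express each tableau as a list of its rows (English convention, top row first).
Insert each entry of the permutation into P by Schensted row insertion, recording in Q the position of each new cell.

Insert 5: appended to row 1. P = [[5]], Q = [[1]].
Insert 3: 3 bumps 5 from row 1; 5 starts row 2. P = [[3], [5]], Q = [[1], [2]].
Insert 2: 2 bumps 3 from row 1; 3 bumps 5 from row 2; 5 starts row 3. P = [[2], [3], [5]], Q = [[1], [2], [3]].
Insert 1: 1 bumps 2 from row 1; 2 bumps 3 from row 2; 3 bumps 5 from row 3; 5 starts row 4. P = [[1], [2], [3], [5]], Q = [[1], [2], [3], [4]].
Insert 4: appended to row 1. P = [[1, 4], [2], [3], [5]], Q = [[1, 5], [2], [3], [4]].

So P = [[1, 4], [2], [3], [5]], Q = [[1, 5], [2], [3], [4]].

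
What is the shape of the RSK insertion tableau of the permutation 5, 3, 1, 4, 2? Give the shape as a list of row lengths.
[2, 2, 1]

Row-insert each entry into an empty tableau.

After inserting 5: P = [[5]].
After inserting 3: P = [[3], [5]].
After inserting 1: P = [[1], [3], [5]].
After inserting 4: P = [[1, 4], [3], [5]].
After inserting 2: P = [[1, 2], [3, 4], [5]].

The final insertion tableau P = [[1, 2], [3, 4], [5]] has shape [2, 2, 1].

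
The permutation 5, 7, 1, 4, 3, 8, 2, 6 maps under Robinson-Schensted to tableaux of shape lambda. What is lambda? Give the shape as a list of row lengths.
[3, 3, 1, 1]

Row-insert each entry into an empty tableau.

After inserting 5: P = [[5]].
After inserting 7: P = [[5, 7]].
After inserting 1: P = [[1, 7], [5]].
After inserting 4: P = [[1, 4], [5, 7]].
After inserting 3: P = [[1, 3], [4, 7], [5]].
After inserting 8: P = [[1, 3, 8], [4, 7], [5]].
After inserting 2: P = [[1, 2, 8], [3, 7], [4], [5]].
After inserting 6: P = [[1, 2, 6], [3, 7, 8], [4], [5]].

The final insertion tableau P = [[1, 2, 6], [3, 7, 8], [4], [5]] has shape [3, 3, 1, 1].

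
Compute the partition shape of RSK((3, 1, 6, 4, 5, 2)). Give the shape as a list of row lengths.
[3, 2, 1]

Row-insert each entry into an empty tableau.

After inserting 3: P = [[3]].
After inserting 1: P = [[1], [3]].
After inserting 6: P = [[1, 6], [3]].
After inserting 4: P = [[1, 4], [3, 6]].
After inserting 5: P = [[1, 4, 5], [3, 6]].
After inserting 2: P = [[1, 2, 5], [3, 4], [6]].

The final insertion tableau P = [[1, 2, 5], [3, 4], [6]] has shape [3, 2, 1].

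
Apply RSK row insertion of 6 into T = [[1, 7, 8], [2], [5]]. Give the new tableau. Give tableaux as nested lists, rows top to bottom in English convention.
In row 1, 6 replaces 7 (the leftmost entry greater than 6); 7 is bumped to row 2. 7 is appended to row 2. The new tableau is [[1, 6, 8], [2, 7], [5]].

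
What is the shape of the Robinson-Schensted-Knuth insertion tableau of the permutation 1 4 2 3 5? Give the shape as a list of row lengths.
Row-insert each entry into an empty tableau.

After inserting 1: P = [[1]].
After inserting 4: P = [[1, 4]].
After inserting 2: P = [[1, 2], [4]].
After inserting 3: P = [[1, 2, 3], [4]].
After inserting 5: P = [[1, 2, 3, 5], [4]].

The final insertion tableau P = [[1, 2, 3, 5], [4]] has shape [4, 1].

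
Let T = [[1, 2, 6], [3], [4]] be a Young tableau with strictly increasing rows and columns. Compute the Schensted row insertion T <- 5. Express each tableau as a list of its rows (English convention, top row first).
[[1, 2, 5], [3, 6], [4]]

In row 1, 5 replaces 6 (the leftmost entry greater than 5); 6 is bumped to row 2. 6 is appended to row 2. The new tableau is [[1, 2, 5], [3, 6], [4]].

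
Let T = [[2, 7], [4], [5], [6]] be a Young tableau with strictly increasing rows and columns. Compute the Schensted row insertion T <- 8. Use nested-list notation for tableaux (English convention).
[[2, 7, 8], [4], [5], [6]]

8 is larger than every entry of row 1, so it is appended to row 1. The new tableau is [[2, 7, 8], [4], [5], [6]].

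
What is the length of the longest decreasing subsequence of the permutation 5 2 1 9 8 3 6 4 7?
4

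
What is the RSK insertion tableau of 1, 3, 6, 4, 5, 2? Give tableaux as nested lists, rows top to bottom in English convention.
Insert 1: appended to row 1. P = [[1]].
Insert 3: appended to row 1. P = [[1, 3]].
Insert 6: appended to row 1. P = [[1, 3, 6]].
Insert 4: 4 bumps 6 from row 1; 6 starts row 2. P = [[1, 3, 4], [6]].
Insert 5: appended to row 1. P = [[1, 3, 4, 5], [6]].
Insert 2: 2 bumps 3 from row 1; 3 bumps 6 from row 2; 6 starts row 3. P = [[1, 2, 4, 5], [3], [6]].

So P = [[1, 2, 4, 5], [3], [6]].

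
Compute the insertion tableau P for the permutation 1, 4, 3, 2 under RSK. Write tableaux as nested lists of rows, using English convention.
Insert 1: appended to row 1. P = [[1]].
Insert 4: appended to row 1. P = [[1, 4]].
Insert 3: 3 bumps 4 from row 1; 4 starts row 2. P = [[1, 3], [4]].
Insert 2: 2 bumps 3 from row 1; 3 bumps 4 from row 2; 4 starts row 3. P = [[1, 2], [3], [4]].

So P = [[1, 2], [3], [4]].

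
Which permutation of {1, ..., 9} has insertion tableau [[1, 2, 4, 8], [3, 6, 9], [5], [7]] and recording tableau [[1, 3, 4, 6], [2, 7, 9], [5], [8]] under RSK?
Reverse the RSK construction: for i from n down to 1, find the cell of Q containing i, remove the entry at that cell from P, and reverse-bump it up through P; the value ejected from row 1 is w(i).

Step i=9: Q has 9 at row 2, column 3; remove 9 from row 2 of P and reverse-bump: 9 enters row 1 and ejects 8. So w(9) = 8. P is now [[1, 2, 4, 9], [3, 6], [5], [7]].
Step i=8: Q has 8 at row 4, column 1; remove 7 from row 4 of P and reverse-bump: 7 enters row 3 and ejects 5; 5 enters row 2 and ejects 3; 3 enters row 1 and ejects 2. So w(8) = 2. P is now [[1, 3, 4, 9], [5, 6], [7]].
Step i=7: Q has 7 at row 2, column 2; remove 6 from row 2 of P and reverse-bump: 6 enters row 1 and ejects 4. So w(7) = 4. P is now [[1, 3, 6, 9], [5], [7]].
Step i=6: Q has 6 at row 1, column 4; remove that cell from P, ejecting 9. So w(6) = 9. P is now [[1, 3, 6], [5], [7]].
Step i=5: Q has 5 at row 3, column 1; remove 7 from row 3 of P and reverse-bump: 7 enters row 2 and ejects 5; 5 enters row 1 and ejects 3. So w(5) = 3. P is now [[1, 5, 6], [7]].
Step i=4: Q has 4 at row 1, column 3; remove that cell from P, ejecting 6. So w(4) = 6. P is now [[1, 5], [7]].
Step i=3: Q has 3 at row 1, column 2; remove that cell from P, ejecting 5. So w(3) = 5. P is now [[1], [7]].
Step i=2: Q has 2 at row 2, column 1; remove 7 from row 2 of P and reverse-bump: 7 enters row 1 and ejects 1. So w(2) = 1. P is now [[7]].
Step i=1: Q has 1 at row 1, column 1; remove that cell from P, ejecting 7. So w(1) = 7. P is now [].

So w = 7 1 5 6 3 9 4 2 8.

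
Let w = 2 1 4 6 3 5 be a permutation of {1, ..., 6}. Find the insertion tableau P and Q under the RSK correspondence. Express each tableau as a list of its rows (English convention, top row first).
P = [[1, 3, 5], [2, 4, 6]], Q = [[1, 3, 4], [2, 5, 6]]

Insert each entry of the permutation into P by Schensted row insertion, recording in Q the position of each new cell.

Insert 2: appended to row 1. P = [[2]], Q = [[1]].
Insert 1: 1 bumps 2 from row 1; 2 starts row 2. P = [[1], [2]], Q = [[1], [2]].
Insert 4: appended to row 1. P = [[1, 4], [2]], Q = [[1, 3], [2]].
Insert 6: appended to row 1. P = [[1, 4, 6], [2]], Q = [[1, 3, 4], [2]].
Insert 3: 3 bumps 4 from row 1; 4 appends to row 2. P = [[1, 3, 6], [2, 4]], Q = [[1, 3, 4], [2, 5]].
Insert 5: 5 bumps 6 from row 1; 6 appends to row 2. P = [[1, 3, 5], [2, 4, 6]], Q = [[1, 3, 4], [2, 5, 6]].

So P = [[1, 3, 5], [2, 4, 6]], Q = [[1, 3, 4], [2, 5, 6]].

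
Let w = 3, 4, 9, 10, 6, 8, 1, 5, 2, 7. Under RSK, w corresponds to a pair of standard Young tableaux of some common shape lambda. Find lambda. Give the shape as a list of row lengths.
[4, 3, 2, 1]

Row-insert each entry into an empty tableau.

After inserting 3: P = [[3]].
After inserting 4: P = [[3, 4]].
After inserting 9: P = [[3, 4, 9]].
After inserting 10: P = [[3, 4, 9, 10]].
After inserting 6: P = [[3, 4, 6, 10], [9]].
After inserting 8: P = [[3, 4, 6, 8], [9, 10]].
After inserting 1: P = [[1, 4, 6, 8], [3, 10], [9]].
After inserting 5: P = [[1, 4, 5, 8], [3, 6], [9, 10]].
After inserting 2: P = [[1, 2, 5, 8], [3, 4], [6, 10], [9]].
After inserting 7: P = [[1, 2, 5, 7], [3, 4, 8], [6, 10], [9]].

The final insertion tableau P = [[1, 2, 5, 7], [3, 4, 8], [6, 10], [9]] has shape [4, 3, 2, 1].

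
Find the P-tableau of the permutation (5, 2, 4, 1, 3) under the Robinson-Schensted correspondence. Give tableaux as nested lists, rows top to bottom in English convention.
Insert 5: appended to row 1. P = [[5]].
Insert 2: 2 bumps 5 from row 1; 5 starts row 2. P = [[2], [5]].
Insert 4: appended to row 1. P = [[2, 4], [5]].
Insert 1: 1 bumps 2 from row 1; 2 bumps 5 from row 2; 5 starts row 3. P = [[1, 4], [2], [5]].
Insert 3: 3 bumps 4 from row 1; 4 appends to row 2. P = [[1, 3], [2, 4], [5]].

So P = [[1, 3], [2, 4], [5]].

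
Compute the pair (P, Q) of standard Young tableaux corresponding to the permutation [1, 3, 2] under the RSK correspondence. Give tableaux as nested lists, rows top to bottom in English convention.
P = [[1, 2], [3]], Q = [[1, 2], [3]]

Insert each entry of the permutation into P by Schensted row insertion, recording in Q the position of each new cell.

Insert 1: appended to row 1. P = [[1]], Q = [[1]].
Insert 3: appended to row 1. P = [[1, 3]], Q = [[1, 2]].
Insert 2: 2 bumps 3 from row 1; 3 starts row 2. P = [[1, 2], [3]], Q = [[1, 2], [3]].

So P = [[1, 2], [3]], Q = [[1, 2], [3]].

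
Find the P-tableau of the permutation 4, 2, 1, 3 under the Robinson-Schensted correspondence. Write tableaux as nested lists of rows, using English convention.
Insert 4: appended to row 1. P = [[4]].
Insert 2: 2 bumps 4 from row 1; 4 starts row 2. P = [[2], [4]].
Insert 1: 1 bumps 2 from row 1; 2 bumps 4 from row 2; 4 starts row 3. P = [[1], [2], [4]].
Insert 3: appended to row 1. P = [[1, 3], [2], [4]].

So P = [[1, 3], [2], [4]].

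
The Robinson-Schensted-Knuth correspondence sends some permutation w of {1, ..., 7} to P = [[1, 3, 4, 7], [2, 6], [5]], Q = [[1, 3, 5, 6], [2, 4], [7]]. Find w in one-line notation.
5 2 6 3 4 7 1

Reverse the RSK construction: for i from n down to 1, find the cell of Q containing i, remove the entry at that cell from P, and reverse-bump it up through P; the value ejected from row 1 is w(i).

Step i=7: Q has 7 at row 3, column 1; remove 5 from row 3 of P and reverse-bump: 5 enters row 2 and ejects 2; 2 enters row 1 and ejects 1. So w(7) = 1. P is now [[2, 3, 4, 7], [5, 6]].
Step i=6: Q has 6 at row 1, column 4; remove that cell from P, ejecting 7. So w(6) = 7. P is now [[2, 3, 4], [5, 6]].
Step i=5: Q has 5 at row 1, column 3; remove that cell from P, ejecting 4. So w(5) = 4. P is now [[2, 3], [5, 6]].
Step i=4: Q has 4 at row 2, column 2; remove 6 from row 2 of P and reverse-bump: 6 enters row 1 and ejects 3. So w(4) = 3. P is now [[2, 6], [5]].
Step i=3: Q has 3 at row 1, column 2; remove that cell from P, ejecting 6. So w(3) = 6. P is now [[2], [5]].
Step i=2: Q has 2 at row 2, column 1; remove 5 from row 2 of P and reverse-bump: 5 enters row 1 and ejects 2. So w(2) = 2. P is now [[5]].
Step i=1: Q has 1 at row 1, column 1; remove that cell from P, ejecting 5. So w(1) = 5. P is now [].

So w = 5 2 6 3 4 7 1.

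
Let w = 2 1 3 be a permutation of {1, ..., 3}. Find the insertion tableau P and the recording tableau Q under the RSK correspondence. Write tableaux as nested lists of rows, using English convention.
Insert each entry of the permutation into P by Schensted row insertion, recording in Q the position of each new cell.

After inserting 2: P = [[2]].
After inserting 1: P = [[1], [2]].
After inserting 3: P = [[1, 3], [2]].

So P = [[1, 3], [2]], Q = [[1, 3], [2]].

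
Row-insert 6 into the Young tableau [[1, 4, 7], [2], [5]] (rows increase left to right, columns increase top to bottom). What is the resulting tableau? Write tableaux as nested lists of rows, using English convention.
[[1, 4, 6], [2, 7], [5]]

In row 1, 6 replaces 7 (the leftmost entry greater than 6); 7 is bumped to row 2. 7 is appended to row 2. The new tableau is [[1, 4, 6], [2, 7], [5]].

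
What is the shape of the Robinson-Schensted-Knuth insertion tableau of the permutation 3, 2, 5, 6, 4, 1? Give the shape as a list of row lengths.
[3, 2, 1]

Row-insert each entry into an empty tableau.

After inserting 3: P = [[3]].
After inserting 2: P = [[2], [3]].
After inserting 5: P = [[2, 5], [3]].
After inserting 6: P = [[2, 5, 6], [3]].
After inserting 4: P = [[2, 4, 6], [3, 5]].
After inserting 1: P = [[1, 4, 6], [2, 5], [3]].

The final insertion tableau P = [[1, 4, 6], [2, 5], [3]] has shape [3, 2, 1].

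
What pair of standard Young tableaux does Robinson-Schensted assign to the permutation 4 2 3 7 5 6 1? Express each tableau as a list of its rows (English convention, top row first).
Insert each entry of the permutation into P by Schensted row insertion, recording in Q the position of each new cell.

After inserting 4: P = [[4]].
After inserting 2: P = [[2], [4]].
After inserting 3: P = [[2, 3], [4]].
After inserting 7: P = [[2, 3, 7], [4]].
After inserting 5: P = [[2, 3, 5], [4, 7]].
After inserting 6: P = [[2, 3, 5, 6], [4, 7]].
After inserting 1: P = [[1, 3, 5, 6], [2, 7], [4]].

So P = [[1, 3, 5, 6], [2, 7], [4]], Q = [[1, 3, 4, 6], [2, 5], [7]].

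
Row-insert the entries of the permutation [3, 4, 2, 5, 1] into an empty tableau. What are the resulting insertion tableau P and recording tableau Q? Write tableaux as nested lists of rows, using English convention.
P = [[1, 4, 5], [2], [3]], Q = [[1, 2, 4], [3], [5]]

Insert each entry of the permutation into P by Schensted row insertion, recording in Q the position of each new cell.

Insert 3: appended to row 1. P = [[3]].
Insert 4: appended to row 1. P = [[3, 4]].
Insert 2: 2 bumps 3 from row 1; 3 starts row 2. P = [[2, 4], [3]].
Insert 5: appended to row 1. P = [[2, 4, 5], [3]].
Insert 1: 1 bumps 2 from row 1; 2 bumps 3 from row 2; 3 starts row 3. P = [[1, 4, 5], [2], [3]].

So P = [[1, 4, 5], [2], [3]], Q = [[1, 2, 4], [3], [5]].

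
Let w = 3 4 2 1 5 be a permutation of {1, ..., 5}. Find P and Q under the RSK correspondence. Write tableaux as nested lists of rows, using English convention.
P = [[1, 4, 5], [2], [3]], Q = [[1, 2, 5], [3], [4]]

Insert each entry of the permutation into P by Schensted row insertion, recording in Q the position of each new cell.

Insert 3: appended to row 1. P = [[3]], Q = [[1]].
Insert 4: appended to row 1. P = [[3, 4]], Q = [[1, 2]].
Insert 2: 2 bumps 3 from row 1; 3 starts row 2. P = [[2, 4], [3]], Q = [[1, 2], [3]].
Insert 1: 1 bumps 2 from row 1; 2 bumps 3 from row 2; 3 starts row 3. P = [[1, 4], [2], [3]], Q = [[1, 2], [3], [4]].
Insert 5: appended to row 1. P = [[1, 4, 5], [2], [3]], Q = [[1, 2, 5], [3], [4]].

So P = [[1, 4, 5], [2], [3]], Q = [[1, 2, 5], [3], [4]].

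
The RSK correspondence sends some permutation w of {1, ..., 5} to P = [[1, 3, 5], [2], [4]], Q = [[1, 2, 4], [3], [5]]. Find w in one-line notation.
2 4 3 5 1

Reverse RSK: for i = n, n-1, ..., 1, locate i in Q, remove the corresponding corner cell from P, and reverse-bump its entry up through P; the value ejected from row 1 is w(i).

So w = 2 4 3 5 1.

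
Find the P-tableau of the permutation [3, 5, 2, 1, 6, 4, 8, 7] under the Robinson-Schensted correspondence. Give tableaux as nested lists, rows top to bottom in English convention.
Insert 3: appended to row 1. P = [[3]].
Insert 5: appended to row 1. P = [[3, 5]].
Insert 2: 2 bumps 3 from row 1; 3 starts row 2. P = [[2, 5], [3]].
Insert 1: 1 bumps 2 from row 1; 2 bumps 3 from row 2; 3 starts row 3. P = [[1, 5], [2], [3]].
Insert 6: appended to row 1. P = [[1, 5, 6], [2], [3]].
Insert 4: 4 bumps 5 from row 1; 5 appends to row 2. P = [[1, 4, 6], [2, 5], [3]].
Insert 8: appended to row 1. P = [[1, 4, 6, 8], [2, 5], [3]].
Insert 7: 7 bumps 8 from row 1; 8 appends to row 2. P = [[1, 4, 6, 7], [2, 5, 8], [3]].

So P = [[1, 4, 6, 7], [2, 5, 8], [3]].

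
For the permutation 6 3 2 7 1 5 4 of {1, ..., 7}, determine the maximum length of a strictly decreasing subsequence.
4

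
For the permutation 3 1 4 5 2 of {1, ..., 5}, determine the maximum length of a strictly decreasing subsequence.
2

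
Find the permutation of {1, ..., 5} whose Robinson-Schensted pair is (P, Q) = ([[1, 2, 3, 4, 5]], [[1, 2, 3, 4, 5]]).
1 2 3 4 5

Reverse the RSK construction: for i from n down to 1, find the cell of Q containing i, remove the entry at that cell from P, and reverse-bump it up through P; the value ejected from row 1 is w(i).

Step i=5: Q has 5 at row 1, column 5; remove that cell from P, ejecting 5. So w(5) = 5. P is now [[1, 2, 3, 4]].
Step i=4: Q has 4 at row 1, column 4; remove that cell from P, ejecting 4. So w(4) = 4. P is now [[1, 2, 3]].
Step i=3: Q has 3 at row 1, column 3; remove that cell from P, ejecting 3. So w(3) = 3. P is now [[1, 2]].
Step i=2: Q has 2 at row 1, column 2; remove that cell from P, ejecting 2. So w(2) = 2. P is now [[1]].
Step i=1: Q has 1 at row 1, column 1; remove that cell from P, ejecting 1. So w(1) = 1. P is now [].

So w = 1 2 3 4 5.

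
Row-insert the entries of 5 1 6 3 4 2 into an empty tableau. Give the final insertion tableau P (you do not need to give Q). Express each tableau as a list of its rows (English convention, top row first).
Insert 5: appended to row 1. P = [[5]].
Insert 1: 1 bumps 5 from row 1; 5 starts row 2. P = [[1], [5]].
Insert 6: appended to row 1. P = [[1, 6], [5]].
Insert 3: 3 bumps 6 from row 1; 6 appends to row 2. P = [[1, 3], [5, 6]].
Insert 4: appended to row 1. P = [[1, 3, 4], [5, 6]].
Insert 2: 2 bumps 3 from row 1; 3 bumps 5 from row 2; 5 starts row 3. P = [[1, 2, 4], [3, 6], [5]].

So P = [[1, 2, 4], [3, 6], [5]].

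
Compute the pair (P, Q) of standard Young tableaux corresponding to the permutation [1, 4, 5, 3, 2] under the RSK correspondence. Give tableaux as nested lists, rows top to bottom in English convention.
Insert each entry of the permutation into P by Schensted row insertion, recording in Q the position of each new cell.

Insert 1: appended to row 1. P = [[1]].
Insert 4: appended to row 1. P = [[1, 4]].
Insert 5: appended to row 1. P = [[1, 4, 5]].
Insert 3: 3 bumps 4 from row 1; 4 starts row 2. P = [[1, 3, 5], [4]].
Insert 2: 2 bumps 3 from row 1; 3 bumps 4 from row 2; 4 starts row 3. P = [[1, 2, 5], [3], [4]].

So P = [[1, 2, 5], [3], [4]], Q = [[1, 2, 3], [4], [5]].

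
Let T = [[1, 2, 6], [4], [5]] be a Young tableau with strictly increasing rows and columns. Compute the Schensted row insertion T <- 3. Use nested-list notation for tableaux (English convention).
[[1, 2, 3], [4, 6], [5]]

In row 1, 3 replaces 6 (the leftmost entry greater than 3); 6 is bumped to row 2. 6 is appended to row 2. The new tableau is [[1, 2, 3], [4, 6], [5]].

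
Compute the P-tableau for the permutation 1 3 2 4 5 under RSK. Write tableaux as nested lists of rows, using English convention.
Insert 1: appended to row 1. P = [[1]].
Insert 3: appended to row 1. P = [[1, 3]].
Insert 2: 2 bumps 3 from row 1; 3 starts row 2. P = [[1, 2], [3]].
Insert 4: appended to row 1. P = [[1, 2, 4], [3]].
Insert 5: appended to row 1. P = [[1, 2, 4, 5], [3]].

So P = [[1, 2, 4, 5], [3]].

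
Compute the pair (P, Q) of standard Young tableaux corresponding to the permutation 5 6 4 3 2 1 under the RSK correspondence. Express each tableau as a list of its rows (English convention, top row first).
P = [[1, 6], [2], [3], [4], [5]], Q = [[1, 2], [3], [4], [5], [6]]

Insert each entry of the permutation into P by Schensted row insertion, recording in Q the position of each new cell.

Insert 5: appended to row 1. P = [[5]].
Insert 6: appended to row 1. P = [[5, 6]].
Insert 4: 4 bumps 5 from row 1; 5 starts row 2. P = [[4, 6], [5]].
Insert 3: 3 bumps 4 from row 1; 4 bumps 5 from row 2; 5 starts row 3. P = [[3, 6], [4], [5]].
Insert 2: 2 bumps 3 from row 1; 3 bumps 4 from row 2; 4 bumps 5 from row 3; 5 starts row 4. P = [[2, 6], [3], [4], [5]].
Insert 1: 1 bumps 2 from row 1; 2 bumps 3 from row 2; 3 bumps 4 from row 3; 4 bumps 5 from row 4; 5 starts row 5. P = [[1, 6], [2], [3], [4], [5]].

So P = [[1, 6], [2], [3], [4], [5]], Q = [[1, 2], [3], [4], [5], [6]].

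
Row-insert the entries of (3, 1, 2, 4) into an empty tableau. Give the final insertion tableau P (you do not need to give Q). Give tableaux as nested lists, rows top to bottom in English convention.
Insert 3: appended to row 1. P = [[3]].
Insert 1: 1 bumps 3 from row 1; 3 starts row 2. P = [[1], [3]].
Insert 2: appended to row 1. P = [[1, 2], [3]].
Insert 4: appended to row 1. P = [[1, 2, 4], [3]].

So P = [[1, 2, 4], [3]].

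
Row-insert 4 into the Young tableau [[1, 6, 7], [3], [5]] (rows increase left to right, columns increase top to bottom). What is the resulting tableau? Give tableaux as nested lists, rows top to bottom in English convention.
In row 1, 4 replaces 6 (the leftmost entry greater than 4); 6 is bumped to row 2. 6 is appended to row 2. The new tableau is [[1, 4, 7], [3, 6], [5]].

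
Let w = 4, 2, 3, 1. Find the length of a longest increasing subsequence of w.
2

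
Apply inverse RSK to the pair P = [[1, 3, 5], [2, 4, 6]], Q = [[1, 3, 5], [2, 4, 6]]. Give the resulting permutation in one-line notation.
2 1 4 3 6 5

Reverse the RSK construction: for i from n down to 1, find the cell of Q containing i, remove the entry at that cell from P, and reverse-bump it up through P; the value ejected from row 1 is w(i).

Step i=6: Q has 6 at row 2, column 3; remove 6 from row 2 of P and reverse-bump: 6 enters row 1 and ejects 5. So w(6) = 5. P is now [[1, 3, 6], [2, 4]].
Step i=5: Q has 5 at row 1, column 3; remove that cell from P, ejecting 6. So w(5) = 6. P is now [[1, 3], [2, 4]].
Step i=4: Q has 4 at row 2, column 2; remove 4 from row 2 of P and reverse-bump: 4 enters row 1 and ejects 3. So w(4) = 3. P is now [[1, 4], [2]].
Step i=3: Q has 3 at row 1, column 2; remove that cell from P, ejecting 4. So w(3) = 4. P is now [[1], [2]].
Step i=2: Q has 2 at row 2, column 1; remove 2 from row 2 of P and reverse-bump: 2 enters row 1 and ejects 1. So w(2) = 1. P is now [[2]].
Step i=1: Q has 1 at row 1, column 1; remove that cell from P, ejecting 2. So w(1) = 2. P is now [].

So w = 2 1 4 3 6 5.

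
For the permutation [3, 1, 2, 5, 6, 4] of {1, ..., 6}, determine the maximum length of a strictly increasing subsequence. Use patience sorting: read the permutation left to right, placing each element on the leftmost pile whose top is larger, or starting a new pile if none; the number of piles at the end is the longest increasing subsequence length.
3: new pile. tops = [3]
1: onto pile 1 (replacing 3). tops = [1]
2: new pile. tops = [1, 2]
5: new pile. tops = [1, 2, 5]
6: new pile. tops = [1, 2, 5, 6]
4: onto pile 3 (replacing 5). tops = [1, 2, 4, 6]

4 piles, so the longest increasing subsequence has length 4.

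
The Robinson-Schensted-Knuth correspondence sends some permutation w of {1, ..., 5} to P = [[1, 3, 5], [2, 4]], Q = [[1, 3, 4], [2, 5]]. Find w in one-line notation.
2 1 4 5 3

Reverse the RSK construction: for i from n down to 1, find the cell of Q containing i, remove the entry at that cell from P, and reverse-bump it up through P; the value ejected from row 1 is w(i).

Step i=5: Q has 5 at row 2, column 2; remove 4 from row 2 of P and reverse-bump: 4 enters row 1 and ejects 3. So w(5) = 3. P is now [[1, 4, 5], [2]].
Step i=4: Q has 4 at row 1, column 3; remove that cell from P, ejecting 5. So w(4) = 5. P is now [[1, 4], [2]].
Step i=3: Q has 3 at row 1, column 2; remove that cell from P, ejecting 4. So w(3) = 4. P is now [[1], [2]].
Step i=2: Q has 2 at row 2, column 1; remove 2 from row 2 of P and reverse-bump: 2 enters row 1 and ejects 1. So w(2) = 1. P is now [[2]].
Step i=1: Q has 1 at row 1, column 1; remove that cell from P, ejecting 2. So w(1) = 2. P is now [].

So w = 2 1 4 5 3.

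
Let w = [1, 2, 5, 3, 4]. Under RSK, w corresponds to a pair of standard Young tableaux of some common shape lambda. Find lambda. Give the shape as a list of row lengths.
[4, 1]

RSK row insertion gives P = [[1, 2, 3, 4], [5]], which has shape [4, 1].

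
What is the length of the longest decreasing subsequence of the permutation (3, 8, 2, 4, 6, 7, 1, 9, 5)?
3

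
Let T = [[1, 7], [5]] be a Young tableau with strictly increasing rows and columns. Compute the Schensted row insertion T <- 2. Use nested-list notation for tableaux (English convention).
[[1, 2], [5, 7]]

In row 1, 2 replaces 7 (the leftmost entry greater than 2); 7 is bumped to row 2. 7 is appended to row 2. The new tableau is [[1, 2], [5, 7]].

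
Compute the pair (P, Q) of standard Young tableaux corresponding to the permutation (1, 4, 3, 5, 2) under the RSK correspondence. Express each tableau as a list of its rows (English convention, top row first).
P = [[1, 2, 5], [3], [4]], Q = [[1, 2, 4], [3], [5]]

Insert each entry of the permutation into P by Schensted row insertion, recording in Q the position of each new cell.

Insert 1: appended to row 1. P = [[1]], Q = [[1]].
Insert 4: appended to row 1. P = [[1, 4]], Q = [[1, 2]].
Insert 3: 3 bumps 4 from row 1; 4 starts row 2. P = [[1, 3], [4]], Q = [[1, 2], [3]].
Insert 5: appended to row 1. P = [[1, 3, 5], [4]], Q = [[1, 2, 4], [3]].
Insert 2: 2 bumps 3 from row 1; 3 bumps 4 from row 2; 4 starts row 3. P = [[1, 2, 5], [3], [4]], Q = [[1, 2, 4], [3], [5]].

So P = [[1, 2, 5], [3], [4]], Q = [[1, 2, 4], [3], [5]].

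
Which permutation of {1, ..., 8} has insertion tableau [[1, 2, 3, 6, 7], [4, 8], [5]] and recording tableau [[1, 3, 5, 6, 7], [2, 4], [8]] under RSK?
5 1 8 2 4 6 7 3

Reverse the RSK construction: for i from n down to 1, find the cell of Q containing i, remove the entry at that cell from P, and reverse-bump it up through P; the value ejected from row 1 is w(i).

Step i=8: Q has 8 at row 3, column 1; remove 5 from row 3 of P and reverse-bump: 5 enters row 2 and ejects 4; 4 enters row 1 and ejects 3. So w(8) = 3. P is now [[1, 2, 4, 6, 7], [5, 8]].
Step i=7: Q has 7 at row 1, column 5; remove that cell from P, ejecting 7. So w(7) = 7. P is now [[1, 2, 4, 6], [5, 8]].
Step i=6: Q has 6 at row 1, column 4; remove that cell from P, ejecting 6. So w(6) = 6. P is now [[1, 2, 4], [5, 8]].
Step i=5: Q has 5 at row 1, column 3; remove that cell from P, ejecting 4. So w(5) = 4. P is now [[1, 2], [5, 8]].
Step i=4: Q has 4 at row 2, column 2; remove 8 from row 2 of P and reverse-bump: 8 enters row 1 and ejects 2. So w(4) = 2. P is now [[1, 8], [5]].
Step i=3: Q has 3 at row 1, column 2; remove that cell from P, ejecting 8. So w(3) = 8. P is now [[1], [5]].
Step i=2: Q has 2 at row 2, column 1; remove 5 from row 2 of P and reverse-bump: 5 enters row 1 and ejects 1. So w(2) = 1. P is now [[5]].
Step i=1: Q has 1 at row 1, column 1; remove that cell from P, ejecting 5. So w(1) = 5. P is now [].

So w = 5 1 8 2 4 6 7 3.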